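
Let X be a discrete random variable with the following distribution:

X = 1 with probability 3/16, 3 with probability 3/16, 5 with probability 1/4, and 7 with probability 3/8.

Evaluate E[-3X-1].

-14.875

E[-3X-1] = Σ (-3x-1)·P(X=x)
 = (-4)·3/16 + (-10)·3/16 + (-16)·1/4 + (-22)·3/8
 = (-3/4) + (-15/8) + (-4) + (-33/4)
 = -119/8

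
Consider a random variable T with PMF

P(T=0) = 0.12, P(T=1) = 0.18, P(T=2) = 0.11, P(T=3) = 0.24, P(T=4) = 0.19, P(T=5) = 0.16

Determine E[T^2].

E[T^2] = Σ t^2·P(T=t)
 = 0·0.12 + 1·0.18 + 4·0.11 + 9·0.24 + 16·0.19 + 25·0.16
 = 0 + 0.18 + 0.44 + 2.16 + 3.04 + 4
 = 9.82

9.82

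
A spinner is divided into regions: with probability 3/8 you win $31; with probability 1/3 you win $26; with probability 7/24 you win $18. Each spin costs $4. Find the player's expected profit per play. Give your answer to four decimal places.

21.5417

E[payout] = 31·3/8 + 26·1/3 + 18·7/24
 = 93/8 + 26/3 + 21/4
 = 613/24
Net = 613/24 - 4 = 517/24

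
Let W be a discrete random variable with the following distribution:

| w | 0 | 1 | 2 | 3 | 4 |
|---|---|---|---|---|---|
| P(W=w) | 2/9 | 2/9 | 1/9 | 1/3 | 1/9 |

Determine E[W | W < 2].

P(W < 2) = 2/9 + 2/9 = 4/9.
E[W | W < 2] = [0·2/9 + 1·2/9] / (4/9)
 = 2/9 / (4/9)
 = 1/2

0.5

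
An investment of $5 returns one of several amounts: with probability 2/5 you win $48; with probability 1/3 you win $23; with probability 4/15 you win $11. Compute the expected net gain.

E[payout] = 48·2/5 + 23·1/3 + 11·4/15
 = 96/5 + 23/3 + 44/15
 = 149/5
Net = 149/5 - 5 = 124/5

24.8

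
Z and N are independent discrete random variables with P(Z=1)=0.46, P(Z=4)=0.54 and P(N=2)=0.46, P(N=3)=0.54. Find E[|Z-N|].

E[|Z-N|] = Σ_z Σ_n |z-n| · P(Z=z)P(N=n)
 = 1·0.2116 + 2·0.2484 + 2·0.2484 + 1·0.2916
 = 0.2116 + 0.4968 + 0.4968 + 0.2916
 = 1.4968

1.4968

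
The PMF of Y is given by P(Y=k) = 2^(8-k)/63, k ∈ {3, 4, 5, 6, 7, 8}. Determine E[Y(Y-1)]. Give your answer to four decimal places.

12.7619

E[Y(Y-1)] = Σ y(y-1)·P(Y=y)
 = 6·32/63 + 12·16/63 + 20·8/63 + 30·4/63 + 42·2/63 + 56·1/63
 = 64/21 + 64/21 + 160/63 + 40/21 + 4/3 + 8/9
 = 268/21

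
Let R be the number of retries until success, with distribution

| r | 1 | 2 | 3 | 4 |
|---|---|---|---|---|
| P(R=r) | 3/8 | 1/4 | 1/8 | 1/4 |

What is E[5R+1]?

E[5R+1] = Σ (5r+1)·P(R=r)
 = 6·3/8 + 11·1/4 + 16·1/8 + 21·1/4
 = 9/4 + 11/4 + 2 + 21/4
 = 49/4

12.25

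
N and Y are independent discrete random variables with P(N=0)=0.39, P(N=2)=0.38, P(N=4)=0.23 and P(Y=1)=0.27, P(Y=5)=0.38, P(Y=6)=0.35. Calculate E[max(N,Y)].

4.5589

E[max(N,Y)] = Σ_n Σ_y max(n,y) · P(N=n)P(Y=y)
 = 1·0.1053 + 5·0.1482 + 6·0.1365 + 2·0.1026 + 5·0.1444 + 6·0.133 + 4·0.0621 + 5·0.0874 + 6·0.0805
 = 0.1053 + 0.741 + 0.819 + 0.2052 + 0.722 + 0.798 + 0.2484 + 0.437 + 0.483
 = 4.5589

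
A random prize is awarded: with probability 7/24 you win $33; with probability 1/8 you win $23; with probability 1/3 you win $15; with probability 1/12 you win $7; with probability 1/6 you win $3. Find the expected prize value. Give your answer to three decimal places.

E[payout] = 33·7/24 + 23·1/8 + 15·1/3 + 7·1/12 + 3·1/6
 = 77/8 + 23/8 + 5 + 7/12 + 1/2
 = 223/12

18.583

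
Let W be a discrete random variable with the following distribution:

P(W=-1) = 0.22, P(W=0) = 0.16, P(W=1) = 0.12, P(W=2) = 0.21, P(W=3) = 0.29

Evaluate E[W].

1.19

E[W] = Σ w·P(W=w)
 = (-1)·0.22 + 0·0.16 + 1·0.12 + 2·0.21 + 3·0.29
 = (-0.22) + 0 + 0.12 + 0.42 + 0.87
 = 1.19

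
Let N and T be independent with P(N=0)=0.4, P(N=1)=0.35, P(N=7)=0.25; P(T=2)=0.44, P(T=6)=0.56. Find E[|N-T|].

3.52

E[|N-T|] = Σ_n Σ_t |n-t| · P(N=n)P(T=t)
 = 2·0.176 + 6·0.224 + 1·0.154 + 5·0.196 + 5·0.11 + 1·0.14
 = 0.352 + 1.344 + 0.154 + 0.98 + 0.55 + 0.14
 = 3.52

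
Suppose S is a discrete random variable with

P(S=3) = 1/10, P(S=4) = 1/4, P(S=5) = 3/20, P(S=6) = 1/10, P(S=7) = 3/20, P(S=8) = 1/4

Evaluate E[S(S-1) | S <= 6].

16

P(S <= 6) = 1/10 + 1/4 + 3/20 + 1/10 = 3/5.
E[S(S-1) | S <= 6] = [6·1/10 + 12·1/4 + 20·3/20 + 30·1/10] / (3/5)
 = 48/5 / (3/5)
 = 16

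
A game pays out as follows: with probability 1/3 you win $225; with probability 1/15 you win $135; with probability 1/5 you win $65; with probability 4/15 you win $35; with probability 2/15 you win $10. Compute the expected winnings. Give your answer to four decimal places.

107.6667

E[payout] = 225·1/3 + 135·1/15 + 65·1/5 + 35·4/15 + 10·2/15
 = 75 + 9 + 13 + 28/3 + 4/3
 = 323/3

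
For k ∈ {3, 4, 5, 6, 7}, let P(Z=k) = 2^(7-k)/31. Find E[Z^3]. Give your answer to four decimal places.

E[Z^3] = Σ z^3·P(Z=z)
 = 27·16/31 + 64·8/31 + 125·4/31 + 216·2/31 + 343·1/31
 = 432/31 + 512/31 + 500/31 + 432/31 + 343/31
 = 2219/31

71.5806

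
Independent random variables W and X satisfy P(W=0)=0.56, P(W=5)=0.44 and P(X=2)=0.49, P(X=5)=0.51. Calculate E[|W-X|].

2.6236

E[|W-X|] = Σ_w Σ_x |w-x| · P(W=w)P(X=x)
 = 2·0.2744 + 5·0.2856 + 3·0.2156 + 0·0.2244
 = 0.5488 + 1.428 + 0.6468 + 0
 = 2.6236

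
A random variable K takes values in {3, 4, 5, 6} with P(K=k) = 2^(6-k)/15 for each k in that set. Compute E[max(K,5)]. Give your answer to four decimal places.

E[max(K,5)] = Σ max(k,5)·P(K=k)
 = 5·8/15 + 5·4/15 + 5·2/15 + 6·1/15
 = 8/3 + 4/3 + 2/3 + 2/5
 = 76/15

5.0667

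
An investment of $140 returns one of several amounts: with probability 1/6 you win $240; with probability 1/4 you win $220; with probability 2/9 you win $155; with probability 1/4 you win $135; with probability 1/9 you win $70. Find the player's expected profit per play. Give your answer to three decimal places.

30.972

E[payout] = 240·1/6 + 220·1/4 + 155·2/9 + 135·1/4 + 70·1/9
 = 40 + 55 + 310/9 + 135/4 + 70/9
 = 6155/36
Net = 6155/36 - 140 = 1115/36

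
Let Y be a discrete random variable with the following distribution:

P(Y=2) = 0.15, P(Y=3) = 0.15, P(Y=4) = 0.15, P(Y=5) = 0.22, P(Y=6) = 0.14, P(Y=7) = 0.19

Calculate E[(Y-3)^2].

5.48

E[(Y-3)^2] = Σ (y-3)^2·P(Y=y)
 = 1·0.15 + 0·0.15 + 1·0.15 + 4·0.22 + 9·0.14 + 16·0.19
 = 0.15 + 0 + 0.15 + 0.88 + 1.26 + 3.04
 = 5.48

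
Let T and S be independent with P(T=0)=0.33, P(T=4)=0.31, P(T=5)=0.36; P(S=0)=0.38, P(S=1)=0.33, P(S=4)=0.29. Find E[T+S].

E[T+S] = Σ_t Σ_s (t+s) · P(T=t)P(S=s)
 = 0·0.1254 + 1·0.1089 + 4·0.0957 + 4·0.1178 + 5·0.1023 + 8·0.0899 + 5·0.1368 + 6·0.1188 + 9·0.1044
 = 0 + 0.1089 + 0.3828 + 0.4712 + 0.5115 + 0.7192 + 0.684 + 0.7128 + 0.9396
 = 4.53

4.53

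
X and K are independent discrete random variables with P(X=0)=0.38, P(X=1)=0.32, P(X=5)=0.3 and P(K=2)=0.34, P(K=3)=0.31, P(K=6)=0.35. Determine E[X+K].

E[X+K] = Σ_x Σ_k (x+k) · P(X=x)P(K=k)
 = 2·0.1292 + 3·0.1178 + 6·0.133 + 3·0.1088 + 4·0.0992 + 7·0.112 + 7·0.102 + 8·0.093 + 11·0.105
 = 0.2584 + 0.3534 + 0.798 + 0.3264 + 0.3968 + 0.784 + 0.714 + 0.744 + 1.155
 = 5.53

5.53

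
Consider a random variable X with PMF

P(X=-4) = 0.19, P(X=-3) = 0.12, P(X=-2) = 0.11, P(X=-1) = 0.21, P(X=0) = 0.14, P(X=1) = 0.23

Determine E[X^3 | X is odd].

P(X is odd) = 0.12 + 0.21 + 0.23 = 0.56.
E[X^3 | X is odd] = [(-27)·0.12 + (-1)·0.21 + 1·0.23] / 0.56
 = -3.22 / 0.56
 = -23/4

-5.75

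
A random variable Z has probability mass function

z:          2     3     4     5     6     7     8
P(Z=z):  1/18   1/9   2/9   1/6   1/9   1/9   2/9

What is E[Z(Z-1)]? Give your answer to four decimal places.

27.2222

E[Z(Z-1)] = Σ z(z-1)·P(Z=z)
 = 2·1/18 + 6·1/9 + 12·2/9 + 20·1/6 + 30·1/9 + 42·1/9 + 56·2/9
 = 1/9 + 2/3 + 8/3 + 10/3 + 10/3 + 14/3 + 112/9
 = 245/9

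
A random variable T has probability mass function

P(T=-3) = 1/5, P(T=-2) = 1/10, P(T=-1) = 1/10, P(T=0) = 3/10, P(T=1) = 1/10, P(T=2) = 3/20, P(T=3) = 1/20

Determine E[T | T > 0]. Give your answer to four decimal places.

P(T > 0) = 1/10 + 3/20 + 1/20 = 3/10.
E[T | T > 0] = [1·1/10 + 2·3/20 + 3·1/20] / (3/10)
 = 11/20 / (3/10)
 = 11/6

1.8333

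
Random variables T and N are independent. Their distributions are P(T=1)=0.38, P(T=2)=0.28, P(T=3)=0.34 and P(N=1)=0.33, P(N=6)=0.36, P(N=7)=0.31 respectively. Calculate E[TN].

E[TN] = Σ_t Σ_n tn · P(T=t)P(N=n)
 = 1·0.1254 + 6·0.1368 + 7·0.1178 + 2·0.0924 + 12·0.1008 + 14·0.0868 + 3·0.1122 + 18·0.1224 + 21·0.1054
 = 0.1254 + 0.8208 + 0.8246 + 0.1848 + 1.2096 + 1.2152 + 0.3366 + 2.2032 + 2.2134
 = 9.1336

9.1336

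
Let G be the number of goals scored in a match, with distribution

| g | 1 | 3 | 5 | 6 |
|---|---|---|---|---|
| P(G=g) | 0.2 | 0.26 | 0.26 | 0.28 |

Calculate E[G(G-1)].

15.16

E[G(G-1)] = Σ g(g-1)·P(G=g)
 = 0·0.2 + 6·0.26 + 20·0.26 + 30·0.28
 = 0 + 1.56 + 5.2 + 8.4
 = 15.16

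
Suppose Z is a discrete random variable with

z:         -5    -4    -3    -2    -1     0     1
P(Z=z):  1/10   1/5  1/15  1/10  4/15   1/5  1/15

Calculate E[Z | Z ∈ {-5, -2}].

-3.5

P(Z ∈ {-5, -2}) = 1/10 + 1/10 = 1/5.
E[Z | Z ∈ {-5, -2}] = [(-5)·1/10 + (-2)·1/10] / (1/5)
 = -7/10 / (1/5)
 = -7/2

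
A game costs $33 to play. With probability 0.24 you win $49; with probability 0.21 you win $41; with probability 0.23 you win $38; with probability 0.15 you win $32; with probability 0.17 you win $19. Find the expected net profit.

E[payout] = 49·0.24 + 41·0.21 + 38·0.23 + 32·0.15 + 19·0.17
 = 11.76 + 8.61 + 8.74 + 4.8 + 3.23
 = 37.14
Net = 37.14 - 33 = 4.14

4.14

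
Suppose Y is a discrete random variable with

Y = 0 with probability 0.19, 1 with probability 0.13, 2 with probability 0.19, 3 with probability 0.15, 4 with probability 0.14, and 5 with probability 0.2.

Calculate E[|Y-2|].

E[|Y-2|] = Σ |y-2|·P(Y=y)
 = 2·0.19 + 1·0.13 + 0·0.19 + 1·0.15 + 2·0.14 + 3·0.2
 = 0.38 + 0.13 + 0 + 0.15 + 0.28 + 0.6
 = 1.54

1.54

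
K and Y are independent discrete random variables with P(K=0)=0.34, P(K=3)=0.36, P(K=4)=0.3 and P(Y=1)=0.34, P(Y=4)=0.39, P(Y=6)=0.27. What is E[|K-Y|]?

E[|K-Y|] = Σ_k Σ_y |k-y| · P(K=k)P(Y=y)
 = 1·0.1156 + 4·0.1326 + 6·0.0918 + 2·0.1224 + 1·0.1404 + 3·0.0972 + 3·0.102 + 0·0.117 + 2·0.081
 = 0.1156 + 0.5304 + 0.5508 + 0.2448 + 0.1404 + 0.2916 + 0.306 + 0 + 0.162
 = 2.3416

2.3416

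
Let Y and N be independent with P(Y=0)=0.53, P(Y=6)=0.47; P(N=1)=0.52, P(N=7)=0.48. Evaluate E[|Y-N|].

3.504

E[|Y-N|] = Σ_y Σ_n |y-n| · P(Y=y)P(N=n)
 = 1·0.2756 + 7·0.2544 + 5·0.2444 + 1·0.2256
 = 0.2756 + 1.7808 + 1.222 + 0.2256
 = 3.504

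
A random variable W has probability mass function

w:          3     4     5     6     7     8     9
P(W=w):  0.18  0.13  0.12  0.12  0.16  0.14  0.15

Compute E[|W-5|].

E[|W-5|] = Σ |w-5|·P(W=w)
 = 2·0.18 + 1·0.13 + 0·0.12 + 1·0.12 + 2·0.16 + 3·0.14 + 4·0.15
 = 0.36 + 0.13 + 0 + 0.12 + 0.32 + 0.42 + 0.6
 = 1.95

1.95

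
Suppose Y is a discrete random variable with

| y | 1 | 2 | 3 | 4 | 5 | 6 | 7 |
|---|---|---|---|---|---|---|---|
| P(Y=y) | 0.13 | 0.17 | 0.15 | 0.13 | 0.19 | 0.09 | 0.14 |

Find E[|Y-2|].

E[|Y-2|] = Σ |y-2|·P(Y=y)
 = 1·0.13 + 0·0.17 + 1·0.15 + 2·0.13 + 3·0.19 + 4·0.09 + 5·0.14
 = 0.13 + 0 + 0.15 + 0.26 + 0.57 + 0.36 + 0.7
 = 2.17

2.17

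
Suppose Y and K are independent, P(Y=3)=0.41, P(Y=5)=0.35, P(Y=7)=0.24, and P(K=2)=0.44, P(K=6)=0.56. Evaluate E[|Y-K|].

2.1896

E[|Y-K|] = Σ_y Σ_k |y-k| · P(Y=y)P(K=k)
 = 1·0.1804 + 3·0.2296 + 3·0.154 + 1·0.196 + 5·0.1056 + 1·0.1344
 = 0.1804 + 0.6888 + 0.462 + 0.196 + 0.528 + 0.1344
 = 2.1896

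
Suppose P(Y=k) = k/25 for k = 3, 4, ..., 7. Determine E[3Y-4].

12.2

E[3Y-4] = Σ (3y-4)·P(Y=y)
 = 5·3/25 + 8·4/25 + 11·1/5 + 14·6/25 + 17·7/25
 = 3/5 + 32/25 + 11/5 + 84/25 + 119/25
 = 61/5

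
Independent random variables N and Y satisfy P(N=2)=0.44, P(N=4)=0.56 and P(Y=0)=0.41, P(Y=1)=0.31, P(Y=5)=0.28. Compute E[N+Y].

4.83

E[N+Y] = Σ_n Σ_y (n+y) · P(N=n)P(Y=y)
 = 2·0.1804 + 3·0.1364 + 7·0.1232 + 4·0.2296 + 5·0.1736 + 9·0.1568
 = 0.3608 + 0.4092 + 0.8624 + 0.9184 + 0.868 + 1.4112
 = 4.83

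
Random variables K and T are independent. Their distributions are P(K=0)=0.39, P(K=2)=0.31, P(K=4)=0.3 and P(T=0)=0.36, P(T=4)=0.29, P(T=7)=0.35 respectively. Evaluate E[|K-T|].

3.1004

E[|K-T|] = Σ_k Σ_t |k-t| · P(K=k)P(T=t)
 = 0·0.1404 + 4·0.1131 + 7·0.1365 + 2·0.1116 + 2·0.0899 + 5·0.1085 + 4·0.108 + 0·0.087 + 3·0.105
 = 0 + 0.4524 + 0.9555 + 0.2232 + 0.1798 + 0.5425 + 0.432 + 0 + 0.315
 = 3.1004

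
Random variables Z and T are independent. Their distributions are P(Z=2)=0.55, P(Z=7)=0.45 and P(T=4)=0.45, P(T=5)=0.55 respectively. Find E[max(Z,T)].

5.6525

E[max(Z,T)] = Σ_z Σ_t max(z,t) · P(Z=z)P(T=t)
 = 4·0.2475 + 5·0.3025 + 7·0.2025 + 7·0.2475
 = 0.99 + 1.5125 + 1.4175 + 1.7325
 = 5.6525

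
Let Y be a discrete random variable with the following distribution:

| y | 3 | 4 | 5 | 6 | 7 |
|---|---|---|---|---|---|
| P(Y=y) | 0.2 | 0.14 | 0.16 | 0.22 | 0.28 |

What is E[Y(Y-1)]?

E[Y(Y-1)] = Σ y(y-1)·P(Y=y)
 = 6·0.2 + 12·0.14 + 20·0.16 + 30·0.22 + 42·0.28
 = 1.2 + 1.68 + 3.2 + 6.6 + 11.76
 = 24.44

24.44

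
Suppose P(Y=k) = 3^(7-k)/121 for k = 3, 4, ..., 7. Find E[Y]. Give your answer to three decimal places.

3.479

E[Y] = Σ y·P(Y=y)
 = 3·81/121 + 4·27/121 + 5·9/121 + 6·3/121 + 7·1/121
 = 243/121 + 108/121 + 45/121 + 18/121 + 7/121
 = 421/121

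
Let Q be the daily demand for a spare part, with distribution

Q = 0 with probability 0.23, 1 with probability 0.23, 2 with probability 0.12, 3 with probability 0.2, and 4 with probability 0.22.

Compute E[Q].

E[Q] = Σ q·P(Q=q)
 = 0·0.23 + 1·0.23 + 2·0.12 + 3·0.2 + 4·0.22
 = 0 + 0.23 + 0.24 + 0.6 + 0.88
 = 1.95

1.95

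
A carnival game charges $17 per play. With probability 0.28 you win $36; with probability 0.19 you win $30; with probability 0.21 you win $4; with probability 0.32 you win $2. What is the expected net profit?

0.26

E[payout] = 36·0.28 + 30·0.19 + 4·0.21 + 2·0.32
 = 10.08 + 5.7 + 0.84 + 0.64
 = 17.26
Net = 17.26 - 17 = 0.26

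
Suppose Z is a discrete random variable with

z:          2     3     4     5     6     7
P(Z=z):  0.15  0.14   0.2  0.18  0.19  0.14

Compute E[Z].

4.54

E[Z] = Σ z·P(Z=z)
 = 2·0.15 + 3·0.14 + 4·0.2 + 5·0.18 + 6·0.19 + 7·0.14
 = 0.3 + 0.42 + 0.8 + 0.9 + 1.14 + 0.98
 = 4.54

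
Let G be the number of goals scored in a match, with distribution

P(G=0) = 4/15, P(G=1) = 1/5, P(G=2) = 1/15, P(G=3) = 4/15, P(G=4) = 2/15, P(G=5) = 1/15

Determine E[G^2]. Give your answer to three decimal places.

6.667

E[G^2] = Σ g^2·P(G=g)
 = 0·4/15 + 1·1/5 + 4·1/15 + 9·4/15 + 16·2/15 + 25·1/15
 = 0 + 1/5 + 4/15 + 12/5 + 32/15 + 5/3
 = 20/3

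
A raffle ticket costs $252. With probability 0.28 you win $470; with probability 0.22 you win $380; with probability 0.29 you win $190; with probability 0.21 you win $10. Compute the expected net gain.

E[payout] = 470·0.28 + 380·0.22 + 190·0.29 + 10·0.21
 = 131.6 + 83.6 + 55.1 + 2.1
 = 272.4
Net = 272.4 - 252 = 20.4

20.4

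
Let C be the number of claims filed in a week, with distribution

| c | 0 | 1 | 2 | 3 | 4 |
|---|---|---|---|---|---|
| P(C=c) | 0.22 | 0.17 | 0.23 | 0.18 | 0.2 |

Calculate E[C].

E[C] = Σ c·P(C=c)
 = 0·0.22 + 1·0.17 + 2·0.23 + 3·0.18 + 4·0.2
 = 0 + 0.17 + 0.46 + 0.54 + 0.8
 = 1.97

1.97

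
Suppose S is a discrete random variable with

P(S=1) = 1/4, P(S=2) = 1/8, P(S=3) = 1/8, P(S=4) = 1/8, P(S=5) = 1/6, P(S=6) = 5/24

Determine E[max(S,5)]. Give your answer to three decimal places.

5.208

E[max(S,5)] = Σ max(s,5)·P(S=s)
 = 5·1/4 + 5·1/8 + 5·1/8 + 5·1/8 + 5·1/6 + 6·5/24
 = 5/4 + 5/8 + 5/8 + 5/8 + 5/6 + 5/4
 = 125/24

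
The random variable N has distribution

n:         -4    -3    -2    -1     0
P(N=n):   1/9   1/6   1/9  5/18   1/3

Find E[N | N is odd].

-1.75

P(N is odd) = 1/6 + 5/18 = 4/9.
E[N | N is odd] = [(-3)·1/6 + (-1)·5/18] / (4/9)
 = -7/9 / (4/9)
 = -7/4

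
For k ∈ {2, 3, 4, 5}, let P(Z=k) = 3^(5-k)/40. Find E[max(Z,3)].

3.125

E[max(Z,3)] = Σ max(z,3)·P(Z=z)
 = 3·27/40 + 3·9/40 + 4·3/40 + 5·1/40
 = 81/40 + 27/40 + 3/10 + 1/8
 = 25/8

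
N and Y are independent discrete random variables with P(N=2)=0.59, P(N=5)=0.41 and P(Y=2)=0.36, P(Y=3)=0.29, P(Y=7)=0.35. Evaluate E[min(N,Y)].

2.5494

E[min(N,Y)] = Σ_n Σ_y min(n,y) · P(N=n)P(Y=y)
 = 2·0.2124 + 2·0.1711 + 2·0.2065 + 2·0.1476 + 3·0.1189 + 5·0.1435
 = 0.4248 + 0.3422 + 0.413 + 0.2952 + 0.3567 + 0.7175
 = 2.5494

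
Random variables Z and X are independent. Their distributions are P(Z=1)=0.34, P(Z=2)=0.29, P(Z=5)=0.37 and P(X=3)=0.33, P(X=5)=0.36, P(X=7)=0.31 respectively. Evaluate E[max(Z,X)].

E[max(Z,X)] = Σ_z Σ_x max(z,x) · P(Z=z)P(X=x)
 = 3·0.1122 + 5·0.1224 + 7·0.1054 + 3·0.0957 + 5·0.1044 + 7·0.0899 + 5·0.1221 + 5·0.1332 + 7·0.1147
 = 0.3366 + 0.612 + 0.7378 + 0.2871 + 0.522 + 0.6293 + 0.6105 + 0.666 + 0.8029
 = 5.2042

5.2042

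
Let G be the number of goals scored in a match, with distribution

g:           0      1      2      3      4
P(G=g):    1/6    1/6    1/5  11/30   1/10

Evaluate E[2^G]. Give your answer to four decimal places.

5.8333

E[2^G] = Σ 2^g·P(G=g)
 = 1·1/6 + 2·1/6 + 4·1/5 + 8·11/30 + 16·1/10
 = 1/6 + 1/3 + 4/5 + 44/15 + 8/5
 = 35/6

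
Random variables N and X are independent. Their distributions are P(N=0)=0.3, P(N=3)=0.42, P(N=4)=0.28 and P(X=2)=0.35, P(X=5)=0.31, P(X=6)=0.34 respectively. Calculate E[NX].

10.2102

E[NX] = Σ_n Σ_x nx · P(N=n)P(X=x)
 = 0·0.105 + 0·0.093 + 0·0.102 + 6·0.147 + 15·0.1302 + 18·0.1428 + 8·0.098 + 20·0.0868 + 24·0.0952
 = 0 + 0 + 0 + 0.882 + 1.953 + 2.5704 + 0.784 + 1.736 + 2.2848
 = 10.2102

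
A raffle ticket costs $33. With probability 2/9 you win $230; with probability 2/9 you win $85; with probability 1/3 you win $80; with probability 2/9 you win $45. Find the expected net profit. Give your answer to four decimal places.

73.6667

E[payout] = 230·2/9 + 85·2/9 + 80·1/3 + 45·2/9
 = 460/9 + 170/9 + 80/3 + 10
 = 320/3
Net = 320/3 - 33 = 221/3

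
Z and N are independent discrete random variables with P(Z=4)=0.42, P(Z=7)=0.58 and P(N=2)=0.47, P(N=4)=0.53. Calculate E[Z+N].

8.8

E[Z+N] = Σ_z Σ_n (z+n) · P(Z=z)P(N=n)
 = 6·0.1974 + 8·0.2226 + 9·0.2726 + 11·0.3074
 = 1.1844 + 1.7808 + 2.4534 + 3.3814
 = 8.8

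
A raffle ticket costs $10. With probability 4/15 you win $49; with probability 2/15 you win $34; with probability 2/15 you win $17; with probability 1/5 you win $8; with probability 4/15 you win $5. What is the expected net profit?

E[payout] = 49·4/15 + 34·2/15 + 17·2/15 + 8·1/5 + 5·4/15
 = 196/15 + 68/15 + 34/15 + 8/5 + 4/3
 = 114/5
Net = 114/5 - 10 = 64/5

12.8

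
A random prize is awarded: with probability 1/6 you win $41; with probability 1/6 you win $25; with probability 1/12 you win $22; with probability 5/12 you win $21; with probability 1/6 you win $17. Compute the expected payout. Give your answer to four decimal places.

24.4167

E[payout] = 41·1/6 + 25·1/6 + 22·1/12 + 21·5/12 + 17·1/6
 = 41/6 + 25/6 + 11/6 + 35/4 + 17/6
 = 293/12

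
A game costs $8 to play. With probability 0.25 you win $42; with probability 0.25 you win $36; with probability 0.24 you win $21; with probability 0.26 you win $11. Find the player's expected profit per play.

19.4

E[payout] = 42·0.25 + 36·0.25 + 21·0.24 + 11·0.26
 = 10.5 + 9 + 5.04 + 2.86
 = 27.4
Net = 27.4 - 8 = 19.4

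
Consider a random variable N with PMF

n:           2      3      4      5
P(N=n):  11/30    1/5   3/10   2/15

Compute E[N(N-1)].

E[N(N-1)] = Σ n(n-1)·P(N=n)
 = 2·11/30 + 6·1/5 + 12·3/10 + 20·2/15
 = 11/15 + 6/5 + 18/5 + 8/3
 = 41/5

8.2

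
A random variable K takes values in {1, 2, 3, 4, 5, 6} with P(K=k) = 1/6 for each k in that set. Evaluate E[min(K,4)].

3

E[min(K,4)] = Σ min(k,4)·P(K=k)
 = 1·1/6 + 2·1/6 + 3·1/6 + 4·1/6 + 4·1/6 + 4·1/6
 = 1/6 + 1/3 + 1/2 + 2/3 + 2/3 + 2/3
 = 3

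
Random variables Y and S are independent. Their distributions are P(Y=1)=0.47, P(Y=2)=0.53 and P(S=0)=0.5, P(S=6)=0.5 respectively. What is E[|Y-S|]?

E[|Y-S|] = Σ_y Σ_s |y-s| · P(Y=y)P(S=s)
 = 1·0.235 + 5·0.235 + 2·0.265 + 4·0.265
 = 0.235 + 1.175 + 0.53 + 1.06
 = 3

3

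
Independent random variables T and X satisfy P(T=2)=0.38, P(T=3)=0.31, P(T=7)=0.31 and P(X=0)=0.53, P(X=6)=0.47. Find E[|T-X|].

E[|T-X|] = Σ_t Σ_x |t-x| · P(T=t)P(X=x)
 = 2·0.2014 + 4·0.1786 + 3·0.1643 + 3·0.1457 + 7·0.1643 + 1·0.1457
 = 0.4028 + 0.7144 + 0.4929 + 0.4371 + 1.1501 + 0.1457
 = 3.343

3.343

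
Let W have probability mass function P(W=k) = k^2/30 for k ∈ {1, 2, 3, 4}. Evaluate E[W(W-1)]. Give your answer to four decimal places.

8.4667

E[W(W-1)] = Σ w(w-1)·P(W=w)
 = 0·1/30 + 2·2/15 + 6·3/10 + 12·8/15
 = 0 + 4/15 + 9/5 + 32/5
 = 127/15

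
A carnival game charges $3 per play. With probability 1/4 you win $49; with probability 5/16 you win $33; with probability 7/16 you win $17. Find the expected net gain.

E[payout] = 49·1/4 + 33·5/16 + 17·7/16
 = 49/4 + 165/16 + 119/16
 = 30
Net = 30 - 3 = 27

27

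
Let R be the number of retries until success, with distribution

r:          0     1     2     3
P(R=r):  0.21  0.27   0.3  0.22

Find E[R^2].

3.45

E[R^2] = Σ r^2·P(R=r)
 = 0·0.21 + 1·0.27 + 4·0.3 + 9·0.22
 = 0 + 0.27 + 1.2 + 1.98
 = 3.45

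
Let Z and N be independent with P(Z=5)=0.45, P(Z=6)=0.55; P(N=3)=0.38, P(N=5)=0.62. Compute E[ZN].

23.532

E[ZN] = Σ_z Σ_n zn · P(Z=z)P(N=n)
 = 15·0.171 + 25·0.279 + 18·0.209 + 30·0.341
 = 2.565 + 6.975 + 3.762 + 10.23
 = 23.532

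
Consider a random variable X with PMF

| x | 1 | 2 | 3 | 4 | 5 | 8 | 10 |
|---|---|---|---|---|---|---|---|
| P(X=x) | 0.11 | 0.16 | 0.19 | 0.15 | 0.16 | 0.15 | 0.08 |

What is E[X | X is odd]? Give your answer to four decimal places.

3.2174

P(X is odd) = 0.11 + 0.19 + 0.16 = 0.46.
E[X | X is odd] = [1·0.11 + 3·0.19 + 5·0.16] / 0.46
 = 1.48 / 0.46
 = 74/23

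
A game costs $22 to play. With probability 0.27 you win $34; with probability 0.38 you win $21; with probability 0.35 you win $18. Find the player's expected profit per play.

1.46

E[payout] = 34·0.27 + 21·0.38 + 18·0.35
 = 9.18 + 7.98 + 6.3
 = 23.46
Net = 23.46 - 22 = 1.46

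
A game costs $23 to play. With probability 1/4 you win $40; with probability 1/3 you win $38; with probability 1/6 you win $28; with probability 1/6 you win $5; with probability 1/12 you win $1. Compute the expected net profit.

E[payout] = 40·1/4 + 38·1/3 + 28·1/6 + 5·1/6 + 1·1/12
 = 10 + 38/3 + 14/3 + 5/6 + 1/12
 = 113/4
Net = 113/4 - 23 = 21/4

5.25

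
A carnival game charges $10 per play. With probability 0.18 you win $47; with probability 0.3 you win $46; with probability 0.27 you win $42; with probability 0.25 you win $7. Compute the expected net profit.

25.35

E[payout] = 47·0.18 + 46·0.3 + 42·0.27 + 7·0.25
 = 8.46 + 13.8 + 11.34 + 1.75
 = 35.35
Net = 35.35 - 10 = 25.35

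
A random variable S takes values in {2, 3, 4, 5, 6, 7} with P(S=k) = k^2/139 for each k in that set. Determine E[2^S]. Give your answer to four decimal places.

E[2^S] = Σ 2^s·P(S=s)
 = 4·4/139 + 8·9/139 + 16·16/139 + 32·25/139 + 64·36/139 + 128·49/139
 = 16/139 + 72/139 + 256/139 + 800/139 + 2304/139 + 6272/139
 = 9720/139

69.9281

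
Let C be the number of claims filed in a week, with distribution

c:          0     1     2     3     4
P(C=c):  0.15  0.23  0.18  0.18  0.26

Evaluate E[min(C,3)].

E[min(C,3)] = Σ min(c,3)·P(C=c)
 = 0·0.15 + 1·0.23 + 2·0.18 + 3·0.18 + 3·0.26
 = 0 + 0.23 + 0.36 + 0.54 + 0.78
 = 1.91

1.91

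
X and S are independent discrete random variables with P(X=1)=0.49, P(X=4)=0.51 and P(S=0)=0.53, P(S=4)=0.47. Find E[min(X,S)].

E[min(X,S)] = Σ_x Σ_s min(x,s) · P(X=x)P(S=s)
 = 0·0.2597 + 1·0.2303 + 0·0.2703 + 4·0.2397
 = 0 + 0.2303 + 0 + 0.9588
 = 1.1891

1.1891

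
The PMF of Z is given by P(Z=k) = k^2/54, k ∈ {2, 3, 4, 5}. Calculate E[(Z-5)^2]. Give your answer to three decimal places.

1.630

E[(Z-5)^2] = Σ (z-5)^2·P(Z=z)
 = 9·2/27 + 4·1/6 + 1·8/27 + 0·25/54
 = 2/3 + 2/3 + 8/27 + 0
 = 44/27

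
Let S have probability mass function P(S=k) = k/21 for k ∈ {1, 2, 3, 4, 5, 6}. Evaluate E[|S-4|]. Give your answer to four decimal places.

E[|S-4|] = Σ |s-4|·P(S=s)
 = 3·1/21 + 2·2/21 + 1·1/7 + 0·4/21 + 1·5/21 + 2·2/7
 = 1/7 + 4/21 + 1/7 + 0 + 5/21 + 4/7
 = 9/7

1.2857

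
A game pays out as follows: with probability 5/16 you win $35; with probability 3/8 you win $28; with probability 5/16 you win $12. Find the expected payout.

25.1875

E[payout] = 35·5/16 + 28·3/8 + 12·5/16
 = 175/16 + 21/2 + 15/4
 = 403/16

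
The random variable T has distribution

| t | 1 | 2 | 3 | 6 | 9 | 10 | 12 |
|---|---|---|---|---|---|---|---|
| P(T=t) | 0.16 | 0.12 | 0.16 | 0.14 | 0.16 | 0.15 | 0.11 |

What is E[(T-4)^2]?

E[(T-4)^2] = Σ (t-4)^2·P(T=t)
 = 9·0.16 + 4·0.12 + 1·0.16 + 4·0.14 + 25·0.16 + 36·0.15 + 64·0.11
 = 1.44 + 0.48 + 0.16 + 0.56 + 4 + 5.4 + 7.04
 = 19.08

19.08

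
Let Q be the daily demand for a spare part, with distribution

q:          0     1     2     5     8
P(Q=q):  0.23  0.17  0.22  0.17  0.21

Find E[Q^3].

E[Q^3] = Σ q^3·P(Q=q)
 = 0·0.23 + 1·0.17 + 8·0.22 + 125·0.17 + 512·0.21
 = 0 + 0.17 + 1.76 + 21.25 + 107.52
 = 130.7

130.7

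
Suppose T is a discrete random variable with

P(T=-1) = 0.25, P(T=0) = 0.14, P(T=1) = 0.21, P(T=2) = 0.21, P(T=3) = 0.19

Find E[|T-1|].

1.23

E[|T-1|] = Σ |t-1|·P(T=t)
 = 2·0.25 + 1·0.14 + 0·0.21 + 1·0.21 + 2·0.19
 = 0.5 + 0.14 + 0 + 0.21 + 0.38
 = 1.23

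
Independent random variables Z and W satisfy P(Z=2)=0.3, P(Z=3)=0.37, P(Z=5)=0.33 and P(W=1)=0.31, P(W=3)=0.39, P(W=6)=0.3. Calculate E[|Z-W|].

1.898

E[|Z-W|] = Σ_z Σ_w |z-w| · P(Z=z)P(W=w)
 = 1·0.093 + 1·0.117 + 4·0.09 + 2·0.1147 + 0·0.1443 + 3·0.111 + 4·0.1023 + 2·0.1287 + 1·0.099
 = 0.093 + 0.117 + 0.36 + 0.2294 + 0 + 0.333 + 0.4092 + 0.2574 + 0.099
 = 1.898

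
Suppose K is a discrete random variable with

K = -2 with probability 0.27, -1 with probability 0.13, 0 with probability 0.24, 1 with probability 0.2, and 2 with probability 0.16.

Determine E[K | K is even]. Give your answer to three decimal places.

P(K is even) = 0.27 + 0.24 + 0.16 = 0.67.
E[K | K is even] = [(-2)·0.27 + 0·0.24 + 2·0.16] / 0.67
 = -0.22 / 0.67
 = -22/67

-0.328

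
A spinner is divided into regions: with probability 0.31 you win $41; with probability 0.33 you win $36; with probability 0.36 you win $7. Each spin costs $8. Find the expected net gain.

E[payout] = 41·0.31 + 36·0.33 + 7·0.36
 = 12.71 + 11.88 + 2.52
 = 27.11
Net = 27.11 - 8 = 19.11

19.11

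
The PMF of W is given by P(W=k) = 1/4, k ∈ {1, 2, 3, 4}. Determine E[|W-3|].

E[|W-3|] = Σ |w-3|·P(W=w)
 = 2·1/4 + 1·1/4 + 0·1/4 + 1·1/4
 = 1/2 + 1/4 + 0 + 1/4
 = 1

1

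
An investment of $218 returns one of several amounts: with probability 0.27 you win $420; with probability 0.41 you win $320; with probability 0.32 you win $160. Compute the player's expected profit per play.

E[payout] = 420·0.27 + 320·0.41 + 160·0.32
 = 113.4 + 131.2 + 51.2
 = 295.8
Net = 295.8 - 218 = 77.8

77.8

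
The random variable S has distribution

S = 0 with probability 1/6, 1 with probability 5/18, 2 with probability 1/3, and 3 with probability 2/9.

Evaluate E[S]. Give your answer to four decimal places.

1.6111

E[S] = Σ s·P(S=s)
 = 0·1/6 + 1·5/18 + 2·1/3 + 3·2/9
 = 0 + 5/18 + 2/3 + 2/3
 = 29/18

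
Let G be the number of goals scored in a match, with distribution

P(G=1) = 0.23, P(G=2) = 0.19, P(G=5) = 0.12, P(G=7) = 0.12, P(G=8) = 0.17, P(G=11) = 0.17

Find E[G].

5.28

E[G] = Σ g·P(G=g)
 = 1·0.23 + 2·0.19 + 5·0.12 + 7·0.12 + 8·0.17 + 11·0.17
 = 0.23 + 0.38 + 0.6 + 0.84 + 1.36 + 1.87
 = 5.28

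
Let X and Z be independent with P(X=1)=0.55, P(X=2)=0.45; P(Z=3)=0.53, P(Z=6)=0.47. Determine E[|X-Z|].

E[|X-Z|] = Σ_x Σ_z |x-z| · P(X=x)P(Z=z)
 = 2·0.2915 + 5·0.2585 + 1·0.2385 + 4·0.2115
 = 0.583 + 1.2925 + 0.2385 + 0.846
 = 2.96

2.96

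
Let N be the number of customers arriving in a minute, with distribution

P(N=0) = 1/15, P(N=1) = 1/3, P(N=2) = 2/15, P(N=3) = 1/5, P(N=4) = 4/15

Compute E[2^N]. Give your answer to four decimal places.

7.1333

E[2^N] = Σ 2^n·P(N=n)
 = 1·1/15 + 2·1/3 + 4·2/15 + 8·1/5 + 16·4/15
 = 1/15 + 2/3 + 8/15 + 8/5 + 64/15
 = 107/15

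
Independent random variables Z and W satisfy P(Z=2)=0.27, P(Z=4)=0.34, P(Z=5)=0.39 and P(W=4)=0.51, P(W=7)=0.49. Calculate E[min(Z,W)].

E[min(Z,W)] = Σ_z Σ_w min(z,w) · P(Z=z)P(W=w)
 = 2·0.1377 + 2·0.1323 + 4·0.1734 + 4·0.1666 + 4·0.1989 + 5·0.1911
 = 0.2754 + 0.2646 + 0.6936 + 0.6664 + 0.7956 + 0.9555
 = 3.6511

3.6511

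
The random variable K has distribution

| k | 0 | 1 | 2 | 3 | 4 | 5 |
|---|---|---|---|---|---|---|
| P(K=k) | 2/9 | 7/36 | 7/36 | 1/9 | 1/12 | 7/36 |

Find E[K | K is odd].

P(K is odd) = 7/36 + 1/9 + 7/36 = 1/2.
E[K | K is odd] = [1·7/36 + 3·1/9 + 5·7/36] / (1/2)
 = 3/2 / (1/2)
 = 3

3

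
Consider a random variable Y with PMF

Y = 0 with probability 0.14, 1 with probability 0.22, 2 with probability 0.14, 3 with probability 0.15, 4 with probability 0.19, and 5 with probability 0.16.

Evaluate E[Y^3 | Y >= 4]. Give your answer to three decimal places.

91.886

P(Y >= 4) = 0.19 + 0.16 = 0.35.
E[Y^3 | Y >= 4] = [64·0.19 + 125·0.16] / 0.35
 = 32.16 / 0.35
 = 3216/35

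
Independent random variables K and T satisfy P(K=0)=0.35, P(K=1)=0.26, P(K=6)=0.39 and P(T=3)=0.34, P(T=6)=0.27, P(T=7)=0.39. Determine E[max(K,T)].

5.7678

E[max(K,T)] = Σ_k Σ_t max(k,t) · P(K=k)P(T=t)
 = 3·0.119 + 6·0.0945 + 7·0.1365 + 3·0.0884 + 6·0.0702 + 7·0.1014 + 6·0.1326 + 6·0.1053 + 7·0.1521
 = 0.357 + 0.567 + 0.9555 + 0.2652 + 0.4212 + 0.7098 + 0.7956 + 0.6318 + 1.0647
 = 5.7678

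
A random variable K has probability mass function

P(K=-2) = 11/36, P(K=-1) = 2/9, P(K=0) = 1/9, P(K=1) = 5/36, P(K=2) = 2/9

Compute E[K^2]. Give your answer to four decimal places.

E[K^2] = Σ k^2·P(K=k)
 = 4·11/36 + 1·2/9 + 0·1/9 + 1·5/36 + 4·2/9
 = 11/9 + 2/9 + 0 + 5/36 + 8/9
 = 89/36

2.4722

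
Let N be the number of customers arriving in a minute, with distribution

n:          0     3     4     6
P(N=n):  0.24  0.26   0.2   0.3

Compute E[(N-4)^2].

5.3

E[(N-4)^2] = Σ (n-4)^2·P(N=n)
 = 16·0.24 + 1·0.26 + 0·0.2 + 4·0.3
 = 3.84 + 0.26 + 0 + 1.2
 = 5.3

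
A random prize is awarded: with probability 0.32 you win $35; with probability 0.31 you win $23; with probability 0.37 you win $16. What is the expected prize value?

24.25

E[payout] = 35·0.32 + 23·0.31 + 16·0.37
 = 11.2 + 7.13 + 5.92
 = 24.25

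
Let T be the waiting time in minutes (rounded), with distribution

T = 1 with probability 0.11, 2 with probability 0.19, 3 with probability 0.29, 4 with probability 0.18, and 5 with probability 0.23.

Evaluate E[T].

E[T] = Σ t·P(T=t)
 = 1·0.11 + 2·0.19 + 3·0.29 + 4·0.18 + 5·0.23
 = 0.11 + 0.38 + 0.87 + 0.72 + 1.15
 = 3.23

3.23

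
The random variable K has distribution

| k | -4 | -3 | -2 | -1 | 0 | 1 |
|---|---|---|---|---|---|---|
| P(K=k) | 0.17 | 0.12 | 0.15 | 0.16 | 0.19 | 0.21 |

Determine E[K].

E[K] = Σ k·P(K=k)
 = (-4)·0.17 + (-3)·0.12 + (-2)·0.15 + (-1)·0.16 + 0·0.19 + 1·0.21
 = (-0.68) + (-0.36) + (-0.3) + (-0.16) + 0 + 0.21
 = -1.29

-1.29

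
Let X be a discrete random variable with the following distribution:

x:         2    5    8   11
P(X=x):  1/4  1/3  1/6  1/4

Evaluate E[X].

E[X] = Σ x·P(X=x)
 = 2·1/4 + 5·1/3 + 8·1/6 + 11·1/4
 = 1/2 + 5/3 + 4/3 + 11/4
 = 25/4

6.25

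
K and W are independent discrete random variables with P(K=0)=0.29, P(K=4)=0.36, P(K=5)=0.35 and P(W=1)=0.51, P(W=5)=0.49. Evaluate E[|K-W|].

E[|K-W|] = Σ_k Σ_w |k-w| · P(K=k)P(W=w)
 = 1·0.1479 + 5·0.1421 + 3·0.1836 + 1·0.1764 + 4·0.1785 + 0·0.1715
 = 0.1479 + 0.7105 + 0.5508 + 0.1764 + 0.714 + 0
 = 2.2996

2.2996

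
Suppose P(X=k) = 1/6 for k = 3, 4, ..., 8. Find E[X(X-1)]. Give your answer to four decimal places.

27.6667

E[X(X-1)] = Σ x(x-1)·P(X=x)
 = 6·1/6 + 12·1/6 + 20·1/6 + 30·1/6 + 42·1/6 + 56·1/6
 = 1 + 2 + 10/3 + 5 + 7 + 28/3
 = 83/3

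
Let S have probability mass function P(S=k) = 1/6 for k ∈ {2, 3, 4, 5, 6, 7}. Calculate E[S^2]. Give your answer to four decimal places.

E[S^2] = Σ s^2·P(S=s)
 = 4·1/6 + 9·1/6 + 16·1/6 + 25·1/6 + 36·1/6 + 49·1/6
 = 2/3 + 3/2 + 8/3 + 25/6 + 6 + 49/6
 = 139/6

23.1667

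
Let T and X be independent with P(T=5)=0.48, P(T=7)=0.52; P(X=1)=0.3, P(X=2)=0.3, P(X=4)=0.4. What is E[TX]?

E[TX] = Σ_t Σ_x tx · P(T=t)P(X=x)
 = 5·0.144 + 10·0.144 + 20·0.192 + 7·0.156 + 14·0.156 + 28·0.208
 = 0.72 + 1.44 + 3.84 + 1.092 + 2.184 + 5.824
 = 15.1

15.1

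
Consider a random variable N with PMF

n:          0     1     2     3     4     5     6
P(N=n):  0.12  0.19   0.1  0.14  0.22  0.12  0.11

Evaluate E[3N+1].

9.85

E[3N+1] = Σ (3n+1)·P(N=n)
 = 1·0.12 + 4·0.19 + 7·0.1 + 10·0.14 + 13·0.22 + 16·0.12 + 19·0.11
 = 0.12 + 0.76 + 0.7 + 1.4 + 2.86 + 1.92 + 2.09
 = 9.85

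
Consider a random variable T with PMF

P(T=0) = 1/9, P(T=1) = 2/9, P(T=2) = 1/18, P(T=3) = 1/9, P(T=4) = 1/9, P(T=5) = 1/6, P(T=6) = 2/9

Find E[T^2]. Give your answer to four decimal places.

15.3889

E[T^2] = Σ t^2·P(T=t)
 = 0·1/9 + 1·2/9 + 4·1/18 + 9·1/9 + 16·1/9 + 25·1/6 + 36·2/9
 = 0 + 2/9 + 2/9 + 1 + 16/9 + 25/6 + 8
 = 277/18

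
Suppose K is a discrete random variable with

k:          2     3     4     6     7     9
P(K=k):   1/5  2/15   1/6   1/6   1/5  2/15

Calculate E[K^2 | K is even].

17.75

P(K is even) = 1/5 + 1/6 + 1/6 = 8/15.
E[K^2 | K is even] = [4·1/5 + 16·1/6 + 36·1/6] / (8/15)
 = 142/15 / (8/15)
 = 71/4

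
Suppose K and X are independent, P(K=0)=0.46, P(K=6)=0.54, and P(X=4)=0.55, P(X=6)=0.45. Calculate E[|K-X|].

2.848

E[|K-X|] = Σ_k Σ_x |k-x| · P(K=k)P(X=x)
 = 4·0.253 + 6·0.207 + 2·0.297 + 0·0.243
 = 1.012 + 1.242 + 0.594 + 0
 = 2.848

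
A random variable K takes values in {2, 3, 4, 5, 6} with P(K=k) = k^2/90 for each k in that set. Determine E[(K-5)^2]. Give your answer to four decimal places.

E[(K-5)^2] = Σ (k-5)^2·P(K=k)
 = 9·2/45 + 4·1/10 + 1·8/45 + 0·5/18 + 1·2/5
 = 2/5 + 2/5 + 8/45 + 0 + 2/5
 = 62/45

1.3778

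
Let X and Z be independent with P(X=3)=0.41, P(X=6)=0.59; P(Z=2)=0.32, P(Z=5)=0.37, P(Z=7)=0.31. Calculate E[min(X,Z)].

3.6653

E[min(X,Z)] = Σ_x Σ_z min(x,z) · P(X=x)P(Z=z)
 = 2·0.1312 + 3·0.1517 + 3·0.1271 + 2·0.1888 + 5·0.2183 + 6·0.1829
 = 0.2624 + 0.4551 + 0.3813 + 0.3776 + 1.0915 + 1.0974
 = 3.6653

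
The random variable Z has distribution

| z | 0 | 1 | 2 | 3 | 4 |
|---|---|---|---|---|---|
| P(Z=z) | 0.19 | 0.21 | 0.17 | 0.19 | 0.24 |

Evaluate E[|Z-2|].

E[|Z-2|] = Σ |z-2|·P(Z=z)
 = 2·0.19 + 1·0.21 + 0·0.17 + 1·0.19 + 2·0.24
 = 0.38 + 0.21 + 0 + 0.19 + 0.48
 = 1.26

1.26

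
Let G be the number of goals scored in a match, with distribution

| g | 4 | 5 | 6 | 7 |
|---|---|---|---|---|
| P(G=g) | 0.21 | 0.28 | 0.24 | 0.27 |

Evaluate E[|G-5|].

0.99

E[|G-5|] = Σ |g-5|·P(G=g)
 = 1·0.21 + 0·0.28 + 1·0.24 + 2·0.27
 = 0.21 + 0 + 0.24 + 0.54
 = 0.99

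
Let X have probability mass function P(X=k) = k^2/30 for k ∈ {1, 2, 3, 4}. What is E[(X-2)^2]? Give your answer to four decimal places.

2.4667

E[(X-2)^2] = Σ (x-2)^2·P(X=x)
 = 1·1/30 + 0·2/15 + 1·3/10 + 4·8/15
 = 1/30 + 0 + 3/10 + 32/15
 = 37/15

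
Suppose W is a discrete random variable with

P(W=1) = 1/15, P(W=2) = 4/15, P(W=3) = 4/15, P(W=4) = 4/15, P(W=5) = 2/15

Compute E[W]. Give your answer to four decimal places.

3.1333

E[W] = Σ w·P(W=w)
 = 1·1/15 + 2·4/15 + 3·4/15 + 4·4/15 + 5·2/15
 = 1/15 + 8/15 + 4/5 + 16/15 + 2/3
 = 47/15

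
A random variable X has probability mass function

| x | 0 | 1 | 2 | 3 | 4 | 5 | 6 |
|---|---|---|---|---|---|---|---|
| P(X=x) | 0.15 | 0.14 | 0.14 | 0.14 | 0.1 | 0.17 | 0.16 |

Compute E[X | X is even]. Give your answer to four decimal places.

P(X is even) = 0.15 + 0.14 + 0.1 + 0.16 = 0.55.
E[X | X is even] = [0·0.15 + 2·0.14 + 4·0.1 + 6·0.16] / 0.55
 = 1.64 / 0.55
 = 164/55

2.9818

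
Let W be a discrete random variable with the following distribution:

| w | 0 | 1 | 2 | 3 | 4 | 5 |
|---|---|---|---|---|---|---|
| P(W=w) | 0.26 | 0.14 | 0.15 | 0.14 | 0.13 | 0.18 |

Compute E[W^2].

E[W^2] = Σ w^2·P(W=w)
 = 0·0.26 + 1·0.14 + 4·0.15 + 9·0.14 + 16·0.13 + 25·0.18
 = 0 + 0.14 + 0.6 + 1.26 + 2.08 + 4.5
 = 8.58

8.58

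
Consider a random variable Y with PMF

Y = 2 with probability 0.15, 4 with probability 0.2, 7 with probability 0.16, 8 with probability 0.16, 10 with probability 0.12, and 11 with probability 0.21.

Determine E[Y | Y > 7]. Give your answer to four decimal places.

P(Y > 7) = 0.16 + 0.12 + 0.21 = 0.49.
E[Y | Y > 7] = [8·0.16 + 10·0.12 + 11·0.21] / 0.49
 = 4.79 / 0.49
 = 479/49

9.7755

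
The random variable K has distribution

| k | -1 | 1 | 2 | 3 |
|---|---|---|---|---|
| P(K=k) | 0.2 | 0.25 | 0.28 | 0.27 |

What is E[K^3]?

E[K^3] = Σ k^3·P(K=k)
 = (-1)·0.2 + 1·0.25 + 8·0.28 + 27·0.27
 = (-0.2) + 0.25 + 2.24 + 7.29
 = 9.58

9.58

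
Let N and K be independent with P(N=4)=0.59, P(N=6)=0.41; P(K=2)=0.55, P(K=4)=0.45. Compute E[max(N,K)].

4.82

E[max(N,K)] = Σ_n Σ_k max(n,k) · P(N=n)P(K=k)
 = 4·0.3245 + 4·0.2655 + 6·0.2255 + 6·0.1845
 = 1.298 + 1.062 + 1.353 + 1.107
 = 4.82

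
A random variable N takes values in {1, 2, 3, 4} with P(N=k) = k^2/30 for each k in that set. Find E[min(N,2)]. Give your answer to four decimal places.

1.9667

E[min(N,2)] = Σ min(n,2)·P(N=n)
 = 1·1/30 + 2·2/15 + 2·3/10 + 2·8/15
 = 1/30 + 4/15 + 3/5 + 16/15
 = 59/30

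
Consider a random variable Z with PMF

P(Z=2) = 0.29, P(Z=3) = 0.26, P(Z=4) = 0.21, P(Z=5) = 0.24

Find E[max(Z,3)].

E[max(Z,3)] = Σ max(z,3)·P(Z=z)
 = 3·0.29 + 3·0.26 + 4·0.21 + 5·0.24
 = 0.87 + 0.78 + 0.84 + 1.2
 = 3.69

3.69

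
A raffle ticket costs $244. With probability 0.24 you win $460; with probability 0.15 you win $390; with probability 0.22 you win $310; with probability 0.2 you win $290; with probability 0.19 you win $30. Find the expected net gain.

56.8

E[payout] = 460·0.24 + 390·0.15 + 310·0.22 + 290·0.2 + 30·0.19
 = 110.4 + 58.5 + 68.2 + 58 + 5.7
 = 300.8
Net = 300.8 - 244 = 56.8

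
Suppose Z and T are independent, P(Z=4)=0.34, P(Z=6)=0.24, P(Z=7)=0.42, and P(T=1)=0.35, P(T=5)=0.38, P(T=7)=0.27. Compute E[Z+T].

E[Z+T] = Σ_z Σ_t (z+t) · P(Z=z)P(T=t)
 = 5·0.119 + 9·0.1292 + 11·0.0918 + 7·0.084 + 11·0.0912 + 13·0.0648 + 8·0.147 + 12·0.1596 + 14·0.1134
 = 0.595 + 1.1628 + 1.0098 + 0.588 + 1.0032 + 0.8424 + 1.176 + 1.9152 + 1.5876
 = 9.88

9.88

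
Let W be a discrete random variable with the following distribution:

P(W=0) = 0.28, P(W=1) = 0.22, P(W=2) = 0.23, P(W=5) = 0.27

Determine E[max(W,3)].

E[max(W,3)] = Σ max(w,3)·P(W=w)
 = 3·0.28 + 3·0.22 + 3·0.23 + 5·0.27
 = 0.84 + 0.66 + 0.69 + 1.35
 = 3.54

3.54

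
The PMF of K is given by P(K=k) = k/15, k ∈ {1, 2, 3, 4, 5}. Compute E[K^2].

E[K^2] = Σ k^2·P(K=k)
 = 1·1/15 + 4·2/15 + 9·1/5 + 16·4/15 + 25·1/3
 = 1/15 + 8/15 + 9/5 + 64/15 + 25/3
 = 15

15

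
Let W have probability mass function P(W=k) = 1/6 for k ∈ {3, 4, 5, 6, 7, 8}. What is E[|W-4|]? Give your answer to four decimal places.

1.8333

E[|W-4|] = Σ |w-4|·P(W=w)
 = 1·1/6 + 0·1/6 + 1·1/6 + 2·1/6 + 3·1/6 + 4·1/6
 = 1/6 + 0 + 1/6 + 1/3 + 1/2 + 2/3
 = 11/6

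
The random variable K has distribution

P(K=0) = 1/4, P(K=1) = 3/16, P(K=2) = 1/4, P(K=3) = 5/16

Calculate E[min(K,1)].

E[min(K,1)] = Σ min(k,1)·P(K=k)
 = 0·1/4 + 1·3/16 + 1·1/4 + 1·5/16
 = 0 + 3/16 + 1/4 + 5/16
 = 3/4

0.75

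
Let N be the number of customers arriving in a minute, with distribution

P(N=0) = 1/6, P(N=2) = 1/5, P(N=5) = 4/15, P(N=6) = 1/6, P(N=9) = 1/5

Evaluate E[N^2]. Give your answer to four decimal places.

29.6667

E[N^2] = Σ n^2·P(N=n)
 = 0·1/6 + 4·1/5 + 25·4/15 + 36·1/6 + 81·1/5
 = 0 + 4/5 + 20/3 + 6 + 81/5
 = 89/3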